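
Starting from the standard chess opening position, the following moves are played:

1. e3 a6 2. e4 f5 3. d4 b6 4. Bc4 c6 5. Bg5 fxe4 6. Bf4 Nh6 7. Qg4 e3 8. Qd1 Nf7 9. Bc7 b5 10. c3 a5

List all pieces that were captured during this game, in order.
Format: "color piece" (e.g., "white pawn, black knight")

Tracking captures:
  fxe4: captured white pawn

white pawn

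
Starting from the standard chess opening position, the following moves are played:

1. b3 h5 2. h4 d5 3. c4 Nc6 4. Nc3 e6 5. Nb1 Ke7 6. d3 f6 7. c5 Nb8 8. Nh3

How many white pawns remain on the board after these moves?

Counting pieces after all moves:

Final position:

  a b c d e f g h
  ─────────────────
8│♜ ♞ ♝ ♛ · ♝ ♞ ♜│8
7│♟ ♟ ♟ · ♚ · ♟ ·│7
6│· · · · ♟ ♟ · ·│6
5│· · ♙ ♟ · · · ♟│5
4│· · · · · · · ♙│4
3│· ♙ · ♙ · · · ♘│3
2│♙ · · · ♙ ♙ ♙ ·│2
1│♖ ♘ ♗ ♕ ♔ ♗ · ♖│1
  ─────────────────
  a b c d e f g h


8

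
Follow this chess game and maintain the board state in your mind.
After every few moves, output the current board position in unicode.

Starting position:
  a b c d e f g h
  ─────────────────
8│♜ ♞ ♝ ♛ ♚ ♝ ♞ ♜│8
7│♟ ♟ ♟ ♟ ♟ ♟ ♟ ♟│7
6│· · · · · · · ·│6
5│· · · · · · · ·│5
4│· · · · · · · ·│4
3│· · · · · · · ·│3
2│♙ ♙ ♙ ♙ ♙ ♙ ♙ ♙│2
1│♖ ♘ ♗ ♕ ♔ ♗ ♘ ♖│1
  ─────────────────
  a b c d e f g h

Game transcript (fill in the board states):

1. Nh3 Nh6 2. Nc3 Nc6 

  a b c d e f g h
  ─────────────────
8│♜ · ♝ ♛ ♚ ♝ · ♜│8
7│♟ ♟ ♟ ♟ ♟ ♟ ♟ ♟│7
6│· · ♞ · · · · ♞│6
5│· · · · · · · ·│5
4│· · · · · · · ·│4
3│· · ♘ · · · · ♘│3
2│♙ ♙ ♙ ♙ ♙ ♙ ♙ ♙│2
1│♖ · ♗ ♕ ♔ ♗ · ♖│1
  ─────────────────
  a b c d e f g h

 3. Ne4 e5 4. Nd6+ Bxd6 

  a b c d e f g h
  ─────────────────
8│♜ · ♝ ♛ ♚ · · ♜│8
7│♟ ♟ ♟ ♟ · ♟ ♟ ♟│7
6│· · ♞ ♝ · · · ♞│6
5│· · · · ♟ · · ·│5
4│· · · · · · · ·│4
3│· · · · · · · ♘│3
2│♙ ♙ ♙ ♙ ♙ ♙ ♙ ♙│2
1│♖ · ♗ ♕ ♔ ♗ · ♖│1
  ─────────────────
  a b c d e f g h

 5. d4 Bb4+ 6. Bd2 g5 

  a b c d e f g h
  ─────────────────
8│♜ · ♝ ♛ ♚ · · ♜│8
7│♟ ♟ ♟ ♟ · ♟ · ♟│7
6│· · ♞ · · · · ♞│6
5│· · · · ♟ · ♟ ·│5
4│· ♝ · ♙ · · · ·│4
3│· · · · · · · ♘│3
2│♙ ♙ ♙ ♗ ♙ ♙ ♙ ♙│2
1│♖ · · ♕ ♔ ♗ · ♖│1
  ─────────────────
  a b c d e f g h

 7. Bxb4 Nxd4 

  a b c d e f g h
  ─────────────────
8│♜ · ♝ ♛ ♚ · · ♜│8
7│♟ ♟ ♟ ♟ · ♟ · ♟│7
6│· · · · · · · ♞│6
5│· · · · ♟ · ♟ ·│5
4│· ♗ · ♞ · · · ·│4
3│· · · · · · · ♘│3
2│♙ ♙ ♙ · ♙ ♙ ♙ ♙│2
1│♖ · · ♕ ♔ ♗ · ♖│1
  ─────────────────
  a b c d e f g h


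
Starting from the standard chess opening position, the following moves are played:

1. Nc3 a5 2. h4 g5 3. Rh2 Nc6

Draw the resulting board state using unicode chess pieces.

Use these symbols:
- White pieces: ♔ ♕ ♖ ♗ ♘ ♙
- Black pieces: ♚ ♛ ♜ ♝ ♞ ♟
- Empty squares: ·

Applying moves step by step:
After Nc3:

♜ ♞ ♝ ♛ ♚ ♝ ♞ ♜
♟ ♟ ♟ ♟ ♟ ♟ ♟ ♟
· · · · · · · ·
· · · · · · · ·
· · · · · · · ·
· · ♘ · · · · ·
♙ ♙ ♙ ♙ ♙ ♙ ♙ ♙
♖ · ♗ ♕ ♔ ♗ ♘ ♖


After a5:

♜ ♞ ♝ ♛ ♚ ♝ ♞ ♜
· ♟ ♟ ♟ ♟ ♟ ♟ ♟
· · · · · · · ·
♟ · · · · · · ·
· · · · · · · ·
· · ♘ · · · · ·
♙ ♙ ♙ ♙ ♙ ♙ ♙ ♙
♖ · ♗ ♕ ♔ ♗ ♘ ♖


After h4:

♜ ♞ ♝ ♛ ♚ ♝ ♞ ♜
· ♟ ♟ ♟ ♟ ♟ ♟ ♟
· · · · · · · ·
♟ · · · · · · ·
· · · · · · · ♙
· · ♘ · · · · ·
♙ ♙ ♙ ♙ ♙ ♙ ♙ ·
♖ · ♗ ♕ ♔ ♗ ♘ ♖


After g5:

♜ ♞ ♝ ♛ ♚ ♝ ♞ ♜
· ♟ ♟ ♟ ♟ ♟ · ♟
· · · · · · · ·
♟ · · · · · ♟ ·
· · · · · · · ♙
· · ♘ · · · · ·
♙ ♙ ♙ ♙ ♙ ♙ ♙ ·
♖ · ♗ ♕ ♔ ♗ ♘ ♖


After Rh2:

♜ ♞ ♝ ♛ ♚ ♝ ♞ ♜
· ♟ ♟ ♟ ♟ ♟ · ♟
· · · · · · · ·
♟ · · · · · ♟ ·
· · · · · · · ♙
· · ♘ · · · · ·
♙ ♙ ♙ ♙ ♙ ♙ ♙ ♖
♖ · ♗ ♕ ♔ ♗ ♘ ·


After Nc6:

♜ · ♝ ♛ ♚ ♝ ♞ ♜
· ♟ ♟ ♟ ♟ ♟ · ♟
· · ♞ · · · · ·
♟ · · · · · ♟ ·
· · · · · · · ♙
· · ♘ · · · · ·
♙ ♙ ♙ ♙ ♙ ♙ ♙ ♖
♖ · ♗ ♕ ♔ ♗ ♘ ·



  a b c d e f g h
  ─────────────────
8│♜ · ♝ ♛ ♚ ♝ ♞ ♜│8
7│· ♟ ♟ ♟ ♟ ♟ · ♟│7
6│· · ♞ · · · · ·│6
5│♟ · · · · · ♟ ·│5
4│· · · · · · · ♙│4
3│· · ♘ · · · · ·│3
2│♙ ♙ ♙ ♙ ♙ ♙ ♙ ♖│2
1│♖ · ♗ ♕ ♔ ♗ ♘ ·│1
  ─────────────────
  a b c d e f g h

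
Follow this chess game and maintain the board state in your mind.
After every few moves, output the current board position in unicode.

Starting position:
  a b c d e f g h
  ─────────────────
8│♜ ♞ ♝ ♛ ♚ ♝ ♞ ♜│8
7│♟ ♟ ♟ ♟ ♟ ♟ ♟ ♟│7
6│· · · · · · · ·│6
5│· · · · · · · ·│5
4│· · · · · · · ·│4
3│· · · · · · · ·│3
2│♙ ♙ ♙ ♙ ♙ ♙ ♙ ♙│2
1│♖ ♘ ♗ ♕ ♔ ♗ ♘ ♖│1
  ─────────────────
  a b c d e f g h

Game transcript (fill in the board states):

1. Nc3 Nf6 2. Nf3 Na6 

  a b c d e f g h
  ─────────────────
8│♜ · ♝ ♛ ♚ ♝ · ♜│8
7│♟ ♟ ♟ ♟ ♟ ♟ ♟ ♟│7
6│♞ · · · · ♞ · ·│6
5│· · · · · · · ·│5
4│· · · · · · · ·│4
3│· · ♘ · · ♘ · ·│3
2│♙ ♙ ♙ ♙ ♙ ♙ ♙ ♙│2
1│♖ · ♗ ♕ ♔ ♗ · ♖│1
  ─────────────────
  a b c d e f g h

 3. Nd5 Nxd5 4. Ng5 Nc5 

  a b c d e f g h
  ─────────────────
8│♜ · ♝ ♛ ♚ ♝ · ♜│8
7│♟ ♟ ♟ ♟ ♟ ♟ ♟ ♟│7
6│· · · · · · · ·│6
5│· · ♞ ♞ · · ♘ ·│5
4│· · · · · · · ·│4
3│· · · · · · · ·│3
2│♙ ♙ ♙ ♙ ♙ ♙ ♙ ♙│2
1│♖ · ♗ ♕ ♔ ♗ · ♖│1
  ─────────────────
  a b c d e f g h

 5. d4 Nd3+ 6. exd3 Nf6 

  a b c d e f g h
  ─────────────────
8│♜ · ♝ ♛ ♚ ♝ · ♜│8
7│♟ ♟ ♟ ♟ ♟ ♟ ♟ ♟│7
6│· · · · · ♞ · ·│6
5│· · · · · · ♘ ·│5
4│· · · ♙ · · · ·│4
3│· · · ♙ · · · ·│3
2│♙ ♙ ♙ · · ♙ ♙ ♙│2
1│♖ · ♗ ♕ ♔ ♗ · ♖│1
  ─────────────────
  a b c d e f g h

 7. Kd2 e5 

  a b c d e f g h
  ─────────────────
8│♜ · ♝ ♛ ♚ ♝ · ♜│8
7│♟ ♟ ♟ ♟ · ♟ ♟ ♟│7
6│· · · · · ♞ · ·│6
5│· · · · ♟ · ♘ ·│5
4│· · · ♙ · · · ·│4
3│· · · ♙ · · · ·│3
2│♙ ♙ ♙ ♔ · ♙ ♙ ♙│2
1│♖ · ♗ ♕ · ♗ · ♖│1
  ─────────────────
  a b c d e f g h


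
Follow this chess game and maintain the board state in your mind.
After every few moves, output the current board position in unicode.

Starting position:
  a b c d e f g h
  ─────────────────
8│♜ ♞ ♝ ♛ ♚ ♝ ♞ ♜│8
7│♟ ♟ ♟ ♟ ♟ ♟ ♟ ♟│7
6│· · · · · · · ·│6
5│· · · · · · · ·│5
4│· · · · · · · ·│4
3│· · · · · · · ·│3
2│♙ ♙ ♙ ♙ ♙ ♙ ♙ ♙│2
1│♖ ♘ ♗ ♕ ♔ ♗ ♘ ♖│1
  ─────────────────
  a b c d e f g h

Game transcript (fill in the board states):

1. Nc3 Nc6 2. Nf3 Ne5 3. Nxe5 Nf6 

  a b c d e f g h
  ─────────────────
8│♜ · ♝ ♛ ♚ ♝ · ♜│8
7│♟ ♟ ♟ ♟ ♟ ♟ ♟ ♟│7
6│· · · · · ♞ · ·│6
5│· · · · ♘ · · ·│5
4│· · · · · · · ·│4
3│· · ♘ · · · · ·│3
2│♙ ♙ ♙ ♙ ♙ ♙ ♙ ♙│2
1│♖ · ♗ ♕ ♔ ♗ · ♖│1
  ─────────────────
  a b c d e f g h

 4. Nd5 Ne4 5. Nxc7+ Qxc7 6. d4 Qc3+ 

  a b c d e f g h
  ─────────────────
8│♜ · ♝ · ♚ ♝ · ♜│8
7│♟ ♟ · ♟ ♟ ♟ ♟ ♟│7
6│· · · · · · · ·│6
5│· · · · ♘ · · ·│5
4│· · · ♙ ♞ · · ·│4
3│· · ♛ · · · · ·│3
2│♙ ♙ ♙ · ♙ ♙ ♙ ♙│2
1│♖ · ♗ ♕ ♔ ♗ · ♖│1
  ─────────────────
  a b c d e f g h

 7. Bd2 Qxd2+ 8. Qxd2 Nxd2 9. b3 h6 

  a b c d e f g h
  ─────────────────
8│♜ · ♝ · ♚ ♝ · ♜│8
7│♟ ♟ · ♟ ♟ ♟ ♟ ·│7
6│· · · · · · · ♟│6
5│· · · · ♘ · · ·│5
4│· · · ♙ · · · ·│4
3│· ♙ · · · · · ·│3
2│♙ · ♙ ♞ ♙ ♙ ♙ ♙│2
1│♖ · · · ♔ ♗ · ♖│1
  ─────────────────
  a b c d e f g h

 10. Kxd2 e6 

  a b c d e f g h
  ─────────────────
8│♜ · ♝ · ♚ ♝ · ♜│8
7│♟ ♟ · ♟ · ♟ ♟ ·│7
6│· · · · ♟ · · ♟│6
5│· · · · ♘ · · ·│5
4│· · · ♙ · · · ·│4
3│· ♙ · · · · · ·│3
2│♙ · ♙ ♔ ♙ ♙ ♙ ♙│2
1│♖ · · · · ♗ · ♖│1
  ─────────────────
  a b c d e f g h


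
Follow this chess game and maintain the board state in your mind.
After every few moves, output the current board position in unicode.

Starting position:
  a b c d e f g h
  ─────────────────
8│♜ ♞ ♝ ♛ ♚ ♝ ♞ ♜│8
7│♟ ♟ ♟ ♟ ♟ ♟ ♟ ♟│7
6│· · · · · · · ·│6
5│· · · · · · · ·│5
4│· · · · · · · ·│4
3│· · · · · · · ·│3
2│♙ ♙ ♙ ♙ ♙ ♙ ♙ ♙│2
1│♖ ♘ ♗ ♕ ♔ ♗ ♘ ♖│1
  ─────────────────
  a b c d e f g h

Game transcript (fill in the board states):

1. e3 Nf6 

  a b c d e f g h
  ─────────────────
8│♜ ♞ ♝ ♛ ♚ ♝ · ♜│8
7│♟ ♟ ♟ ♟ ♟ ♟ ♟ ♟│7
6│· · · · · ♞ · ·│6
5│· · · · · · · ·│5
4│· · · · · · · ·│4
3│· · · · ♙ · · ·│3
2│♙ ♙ ♙ ♙ · ♙ ♙ ♙│2
1│♖ ♘ ♗ ♕ ♔ ♗ ♘ ♖│1
  ─────────────────
  a b c d e f g h

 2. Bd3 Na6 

  a b c d e f g h
  ─────────────────
8│♜ · ♝ ♛ ♚ ♝ · ♜│8
7│♟ ♟ ♟ ♟ ♟ ♟ ♟ ♟│7
6│♞ · · · · ♞ · ·│6
5│· · · · · · · ·│5
4│· · · · · · · ·│4
3│· · · ♗ ♙ · · ·│3
2│♙ ♙ ♙ ♙ · ♙ ♙ ♙│2
1│♖ ♘ ♗ ♕ ♔ · ♘ ♖│1
  ─────────────────
  a b c d e f g h

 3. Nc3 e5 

  a b c d e f g h
  ─────────────────
8│♜ · ♝ ♛ ♚ ♝ · ♜│8
7│♟ ♟ ♟ ♟ · ♟ ♟ ♟│7
6│♞ · · · · ♞ · ·│6
5│· · · · ♟ · · ·│5
4│· · · · · · · ·│4
3│· · ♘ ♗ ♙ · · ·│3
2│♙ ♙ ♙ ♙ · ♙ ♙ ♙│2
1│♖ · ♗ ♕ ♔ · ♘ ♖│1
  ─────────────────
  a b c d e f g h

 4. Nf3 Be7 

  a b c d e f g h
  ─────────────────
8│♜ · ♝ ♛ ♚ · · ♜│8
7│♟ ♟ ♟ ♟ ♝ ♟ ♟ ♟│7
6│♞ · · · · ♞ · ·│6
5│· · · · ♟ · · ·│5
4│· · · · · · · ·│4
3│· · ♘ ♗ ♙ ♘ · ·│3
2│♙ ♙ ♙ ♙ · ♙ ♙ ♙│2
1│♖ · ♗ ♕ ♔ · · ♖│1
  ─────────────────
  a b c d e f g h



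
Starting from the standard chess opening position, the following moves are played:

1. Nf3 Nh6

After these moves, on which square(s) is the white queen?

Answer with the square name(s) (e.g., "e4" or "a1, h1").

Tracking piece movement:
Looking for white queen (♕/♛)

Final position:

  a b c d e f g h
  ─────────────────
8│♜ ♞ ♝ ♛ ♚ ♝ · ♜│8
7│♟ ♟ ♟ ♟ ♟ ♟ ♟ ♟│7
6│· · · · · · · ♞│6
5│· · · · · · · ·│5
4│· · · · · · · ·│4
3│· · · · · ♘ · ·│3
2│♙ ♙ ♙ ♙ ♙ ♙ ♙ ♙│2
1│♖ ♘ ♗ ♕ ♔ ♗ · ♖│1
  ─────────────────
  a b c d e f g h


d1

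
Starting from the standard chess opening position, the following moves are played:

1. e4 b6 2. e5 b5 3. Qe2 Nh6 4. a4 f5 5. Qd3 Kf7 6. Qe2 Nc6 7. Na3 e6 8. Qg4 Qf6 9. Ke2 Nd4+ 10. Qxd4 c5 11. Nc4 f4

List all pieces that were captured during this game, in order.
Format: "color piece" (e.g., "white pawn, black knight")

Tracking captures:
  Qxd4: captured black knight

black knight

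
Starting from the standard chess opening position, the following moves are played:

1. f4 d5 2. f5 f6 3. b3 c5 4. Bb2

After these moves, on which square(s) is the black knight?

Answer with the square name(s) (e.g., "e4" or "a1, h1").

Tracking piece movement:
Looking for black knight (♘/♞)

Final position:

  a b c d e f g h
  ─────────────────
8│♜ ♞ ♝ ♛ ♚ ♝ ♞ ♜│8
7│♟ ♟ · · ♟ · ♟ ♟│7
6│· · · · · ♟ · ·│6
5│· · ♟ ♟ · ♙ · ·│5
4│· · · · · · · ·│4
3│· ♙ · · · · · ·│3
2│♙ ♗ ♙ ♙ ♙ · ♙ ♙│2
1│♖ ♘ · ♕ ♔ ♗ ♘ ♖│1
  ─────────────────
  a b c d e f g h


b8, g8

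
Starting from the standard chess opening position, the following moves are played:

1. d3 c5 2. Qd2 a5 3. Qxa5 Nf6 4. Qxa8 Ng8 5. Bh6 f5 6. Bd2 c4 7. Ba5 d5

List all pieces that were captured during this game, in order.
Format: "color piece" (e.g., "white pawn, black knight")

Tracking captures:
  Qxa5: captured black pawn
  Qxa8: captured black rook

black pawn, black rook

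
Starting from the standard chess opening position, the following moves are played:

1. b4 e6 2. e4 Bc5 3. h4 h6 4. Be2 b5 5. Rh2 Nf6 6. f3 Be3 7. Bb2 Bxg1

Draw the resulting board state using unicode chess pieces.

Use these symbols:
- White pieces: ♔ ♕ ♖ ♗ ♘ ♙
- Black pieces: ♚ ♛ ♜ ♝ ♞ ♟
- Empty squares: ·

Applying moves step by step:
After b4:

♜ ♞ ♝ ♛ ♚ ♝ ♞ ♜
♟ ♟ ♟ ♟ ♟ ♟ ♟ ♟
· · · · · · · ·
· · · · · · · ·
· ♙ · · · · · ·
· · · · · · · ·
♙ · ♙ ♙ ♙ ♙ ♙ ♙
♖ ♘ ♗ ♕ ♔ ♗ ♘ ♖


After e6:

♜ ♞ ♝ ♛ ♚ ♝ ♞ ♜
♟ ♟ ♟ ♟ · ♟ ♟ ♟
· · · · ♟ · · ·
· · · · · · · ·
· ♙ · · · · · ·
· · · · · · · ·
♙ · ♙ ♙ ♙ ♙ ♙ ♙
♖ ♘ ♗ ♕ ♔ ♗ ♘ ♖


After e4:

♜ ♞ ♝ ♛ ♚ ♝ ♞ ♜
♟ ♟ ♟ ♟ · ♟ ♟ ♟
· · · · ♟ · · ·
· · · · · · · ·
· ♙ · · ♙ · · ·
· · · · · · · ·
♙ · ♙ ♙ · ♙ ♙ ♙
♖ ♘ ♗ ♕ ♔ ♗ ♘ ♖


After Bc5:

♜ ♞ ♝ ♛ ♚ · ♞ ♜
♟ ♟ ♟ ♟ · ♟ ♟ ♟
· · · · ♟ · · ·
· · ♝ · · · · ·
· ♙ · · ♙ · · ·
· · · · · · · ·
♙ · ♙ ♙ · ♙ ♙ ♙
♖ ♘ ♗ ♕ ♔ ♗ ♘ ♖


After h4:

♜ ♞ ♝ ♛ ♚ · ♞ ♜
♟ ♟ ♟ ♟ · ♟ ♟ ♟
· · · · ♟ · · ·
· · ♝ · · · · ·
· ♙ · · ♙ · · ♙
· · · · · · · ·
♙ · ♙ ♙ · ♙ ♙ ·
♖ ♘ ♗ ♕ ♔ ♗ ♘ ♖


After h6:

♜ ♞ ♝ ♛ ♚ · ♞ ♜
♟ ♟ ♟ ♟ · ♟ ♟ ·
· · · · ♟ · · ♟
· · ♝ · · · · ·
· ♙ · · ♙ · · ♙
· · · · · · · ·
♙ · ♙ ♙ · ♙ ♙ ·
♖ ♘ ♗ ♕ ♔ ♗ ♘ ♖


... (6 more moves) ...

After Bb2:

♜ ♞ ♝ ♛ ♚ · · ♜
♟ · ♟ ♟ · ♟ ♟ ·
· · · · ♟ ♞ · ♟
· ♟ · · · · · ·
· ♙ · · ♙ · · ♙
· · · · ♝ ♙ · ·
♙ ♗ ♙ ♙ ♗ · ♙ ♖
♖ ♘ · ♕ ♔ · ♘ ·


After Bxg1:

♜ ♞ ♝ ♛ ♚ · · ♜
♟ · ♟ ♟ · ♟ ♟ ·
· · · · ♟ ♞ · ♟
· ♟ · · · · · ·
· ♙ · · ♙ · · ♙
· · · · · ♙ · ·
♙ ♗ ♙ ♙ ♗ · ♙ ♖
♖ ♘ · ♕ ♔ · ♝ ·



  a b c d e f g h
  ─────────────────
8│♜ ♞ ♝ ♛ ♚ · · ♜│8
7│♟ · ♟ ♟ · ♟ ♟ ·│7
6│· · · · ♟ ♞ · ♟│6
5│· ♟ · · · · · ·│5
4│· ♙ · · ♙ · · ♙│4
3│· · · · · ♙ · ·│3
2│♙ ♗ ♙ ♙ ♗ · ♙ ♖│2
1│♖ ♘ · ♕ ♔ · ♝ ·│1
  ─────────────────
  a b c d e f g h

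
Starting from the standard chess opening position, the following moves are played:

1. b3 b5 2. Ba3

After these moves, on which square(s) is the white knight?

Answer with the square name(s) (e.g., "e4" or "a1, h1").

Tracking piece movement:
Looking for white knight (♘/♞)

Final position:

  a b c d e f g h
  ─────────────────
8│♜ ♞ ♝ ♛ ♚ ♝ ♞ ♜│8
7│♟ · ♟ ♟ ♟ ♟ ♟ ♟│7
6│· · · · · · · ·│6
5│· ♟ · · · · · ·│5
4│· · · · · · · ·│4
3│♗ ♙ · · · · · ·│3
2│♙ · ♙ ♙ ♙ ♙ ♙ ♙│2
1│♖ ♘ · ♕ ♔ ♗ ♘ ♖│1
  ─────────────────
  a b c d e f g h


b1, g1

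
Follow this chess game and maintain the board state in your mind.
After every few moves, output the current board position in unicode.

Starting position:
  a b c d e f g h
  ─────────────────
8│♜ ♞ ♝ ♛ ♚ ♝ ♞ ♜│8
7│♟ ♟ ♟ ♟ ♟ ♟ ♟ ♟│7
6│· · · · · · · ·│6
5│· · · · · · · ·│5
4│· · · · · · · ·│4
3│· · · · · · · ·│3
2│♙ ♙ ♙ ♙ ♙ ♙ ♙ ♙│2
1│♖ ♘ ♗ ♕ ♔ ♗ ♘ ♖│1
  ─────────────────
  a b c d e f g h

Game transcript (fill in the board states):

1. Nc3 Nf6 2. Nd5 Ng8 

  a b c d e f g h
  ─────────────────
8│♜ ♞ ♝ ♛ ♚ ♝ ♞ ♜│8
7│♟ ♟ ♟ ♟ ♟ ♟ ♟ ♟│7
6│· · · · · · · ·│6
5│· · · ♘ · · · ·│5
4│· · · · · · · ·│4
3│· · · · · · · ·│3
2│♙ ♙ ♙ ♙ ♙ ♙ ♙ ♙│2
1│♖ · ♗ ♕ ♔ ♗ ♘ ♖│1
  ─────────────────
  a b c d e f g h

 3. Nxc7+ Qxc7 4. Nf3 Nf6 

  a b c d e f g h
  ─────────────────
8│♜ ♞ ♝ · ♚ ♝ · ♜│8
7│♟ ♟ ♛ ♟ ♟ ♟ ♟ ♟│7
6│· · · · · ♞ · ·│6
5│· · · · · · · ·│5
4│· · · · · · · ·│4
3│· · · · · ♘ · ·│3
2│♙ ♙ ♙ ♙ ♙ ♙ ♙ ♙│2
1│♖ · ♗ ♕ ♔ ♗ · ♖│1
  ─────────────────
  a b c d e f g h

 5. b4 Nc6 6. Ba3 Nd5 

  a b c d e f g h
  ─────────────────
8│♜ · ♝ · ♚ ♝ · ♜│8
7│♟ ♟ ♛ ♟ ♟ ♟ ♟ ♟│7
6│· · ♞ · · · · ·│6
5│· · · ♞ · · · ·│5
4│· ♙ · · · · · ·│4
3│♗ · · · · ♘ · ·│3
2│♙ · ♙ ♙ ♙ ♙ ♙ ♙│2
1│♖ · · ♕ ♔ ♗ · ♖│1
  ─────────────────
  a b c d e f g h

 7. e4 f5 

  a b c d e f g h
  ─────────────────
8│♜ · ♝ · ♚ ♝ · ♜│8
7│♟ ♟ ♛ ♟ ♟ · ♟ ♟│7
6│· · ♞ · · · · ·│6
5│· · · ♞ · ♟ · ·│5
4│· ♙ · · ♙ · · ·│4
3│♗ · · · · ♘ · ·│3
2│♙ · ♙ ♙ · ♙ ♙ ♙│2
1│♖ · · ♕ ♔ ♗ · ♖│1
  ─────────────────
  a b c d e f g h


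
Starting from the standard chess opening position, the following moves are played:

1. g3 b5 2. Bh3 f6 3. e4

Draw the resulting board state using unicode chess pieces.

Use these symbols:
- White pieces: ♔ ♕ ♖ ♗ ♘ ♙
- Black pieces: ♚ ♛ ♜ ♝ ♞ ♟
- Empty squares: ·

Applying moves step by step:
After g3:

♜ ♞ ♝ ♛ ♚ ♝ ♞ ♜
♟ ♟ ♟ ♟ ♟ ♟ ♟ ♟
· · · · · · · ·
· · · · · · · ·
· · · · · · · ·
· · · · · · ♙ ·
♙ ♙ ♙ ♙ ♙ ♙ · ♙
♖ ♘ ♗ ♕ ♔ ♗ ♘ ♖


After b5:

♜ ♞ ♝ ♛ ♚ ♝ ♞ ♜
♟ · ♟ ♟ ♟ ♟ ♟ ♟
· · · · · · · ·
· ♟ · · · · · ·
· · · · · · · ·
· · · · · · ♙ ·
♙ ♙ ♙ ♙ ♙ ♙ · ♙
♖ ♘ ♗ ♕ ♔ ♗ ♘ ♖


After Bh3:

♜ ♞ ♝ ♛ ♚ ♝ ♞ ♜
♟ · ♟ ♟ ♟ ♟ ♟ ♟
· · · · · · · ·
· ♟ · · · · · ·
· · · · · · · ·
· · · · · · ♙ ♗
♙ ♙ ♙ ♙ ♙ ♙ · ♙
♖ ♘ ♗ ♕ ♔ · ♘ ♖


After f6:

♜ ♞ ♝ ♛ ♚ ♝ ♞ ♜
♟ · ♟ ♟ ♟ · ♟ ♟
· · · · · ♟ · ·
· ♟ · · · · · ·
· · · · · · · ·
· · · · · · ♙ ♗
♙ ♙ ♙ ♙ ♙ ♙ · ♙
♖ ♘ ♗ ♕ ♔ · ♘ ♖


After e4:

♜ ♞ ♝ ♛ ♚ ♝ ♞ ♜
♟ · ♟ ♟ ♟ · ♟ ♟
· · · · · ♟ · ·
· ♟ · · · · · ·
· · · · ♙ · · ·
· · · · · · ♙ ♗
♙ ♙ ♙ ♙ · ♙ · ♙
♖ ♘ ♗ ♕ ♔ · ♘ ♖



  a b c d e f g h
  ─────────────────
8│♜ ♞ ♝ ♛ ♚ ♝ ♞ ♜│8
7│♟ · ♟ ♟ ♟ · ♟ ♟│7
6│· · · · · ♟ · ·│6
5│· ♟ · · · · · ·│5
4│· · · · ♙ · · ·│4
3│· · · · · · ♙ ♗│3
2│♙ ♙ ♙ ♙ · ♙ · ♙│2
1│♖ ♘ ♗ ♕ ♔ · ♘ ♖│1
  ─────────────────
  a b c d e f g h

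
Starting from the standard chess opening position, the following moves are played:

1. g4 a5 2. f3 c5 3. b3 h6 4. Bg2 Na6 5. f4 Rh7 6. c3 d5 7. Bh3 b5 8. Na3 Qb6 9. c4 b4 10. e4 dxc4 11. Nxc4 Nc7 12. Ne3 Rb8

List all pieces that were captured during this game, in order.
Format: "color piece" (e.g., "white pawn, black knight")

Tracking captures:
  dxc4: captured white pawn
  Nxc4: captured black pawn

white pawn, black pawn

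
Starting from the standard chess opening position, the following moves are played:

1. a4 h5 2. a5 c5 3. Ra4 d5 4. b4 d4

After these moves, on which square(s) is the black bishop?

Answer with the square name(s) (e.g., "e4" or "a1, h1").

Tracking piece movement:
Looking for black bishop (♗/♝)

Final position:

  a b c d e f g h
  ─────────────────
8│♜ ♞ ♝ ♛ ♚ ♝ ♞ ♜│8
7│♟ ♟ · · ♟ ♟ ♟ ·│7
6│· · · · · · · ·│6
5│♙ · ♟ · · · · ♟│5
4│♖ ♙ · ♟ · · · ·│4
3│· · · · · · · ·│3
2│· · ♙ ♙ ♙ ♙ ♙ ♙│2
1│· ♘ ♗ ♕ ♔ ♗ ♘ ♖│1
  ─────────────────
  a b c d e f g h


c8, f8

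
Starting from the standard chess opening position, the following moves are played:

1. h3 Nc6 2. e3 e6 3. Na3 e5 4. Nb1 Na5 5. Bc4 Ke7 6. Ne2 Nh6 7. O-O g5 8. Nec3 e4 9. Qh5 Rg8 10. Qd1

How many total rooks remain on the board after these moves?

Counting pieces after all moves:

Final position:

  a b c d e f g h
  ─────────────────
8│♜ · ♝ ♛ · ♝ ♜ ·│8
7│♟ ♟ ♟ ♟ ♚ ♟ · ♟│7
6│· · · · · · · ♞│6
5│♞ · · · · · ♟ ·│5
4│· · ♗ · ♟ · · ·│4
3│· · ♘ · ♙ · · ♙│3
2│♙ ♙ ♙ ♙ · ♙ ♙ ·│2
1│♖ ♘ ♗ ♕ · ♖ ♔ ·│1
  ─────────────────
  a b c d e f g h


4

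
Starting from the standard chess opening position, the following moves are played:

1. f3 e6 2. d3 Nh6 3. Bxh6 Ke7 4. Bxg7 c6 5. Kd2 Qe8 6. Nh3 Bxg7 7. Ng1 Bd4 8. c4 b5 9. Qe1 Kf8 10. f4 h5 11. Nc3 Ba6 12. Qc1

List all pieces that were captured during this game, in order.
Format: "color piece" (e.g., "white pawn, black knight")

Tracking captures:
  Bxh6: captured black knight
  Bxg7: captured black pawn
  Bxg7: captured white bishop

black knight, black pawn, white bishop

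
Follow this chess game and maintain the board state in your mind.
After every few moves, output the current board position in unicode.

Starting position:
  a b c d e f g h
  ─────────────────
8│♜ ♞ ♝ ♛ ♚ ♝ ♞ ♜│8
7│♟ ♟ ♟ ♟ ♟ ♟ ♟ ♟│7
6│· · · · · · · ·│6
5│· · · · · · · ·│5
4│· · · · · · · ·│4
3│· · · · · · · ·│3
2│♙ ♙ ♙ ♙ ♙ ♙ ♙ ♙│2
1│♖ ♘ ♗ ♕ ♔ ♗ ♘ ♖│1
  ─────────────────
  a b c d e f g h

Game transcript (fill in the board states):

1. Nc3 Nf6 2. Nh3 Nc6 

  a b c d e f g h
  ─────────────────
8│♜ · ♝ ♛ ♚ ♝ · ♜│8
7│♟ ♟ ♟ ♟ ♟ ♟ ♟ ♟│7
6│· · ♞ · · ♞ · ·│6
5│· · · · · · · ·│5
4│· · · · · · · ·│4
3│· · ♘ · · · · ♘│3
2│♙ ♙ ♙ ♙ ♙ ♙ ♙ ♙│2
1│♖ · ♗ ♕ ♔ ♗ · ♖│1
  ─────────────────
  a b c d e f g h

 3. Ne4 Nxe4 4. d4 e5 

  a b c d e f g h
  ─────────────────
8│♜ · ♝ ♛ ♚ ♝ · ♜│8
7│♟ ♟ ♟ ♟ · ♟ ♟ ♟│7
6│· · ♞ · · · · ·│6
5│· · · · ♟ · · ·│5
4│· · · ♙ ♞ · · ·│4
3│· · · · · · · ♘│3
2│♙ ♙ ♙ · ♙ ♙ ♙ ♙│2
1│♖ · ♗ ♕ ♔ ♗ · ♖│1
  ─────────────────
  a b c d e f g h

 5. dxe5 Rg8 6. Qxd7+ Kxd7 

  a b c d e f g h
  ─────────────────
8│♜ · ♝ ♛ · ♝ ♜ ·│8
7│♟ ♟ ♟ ♚ · ♟ ♟ ♟│7
6│· · ♞ · · · · ·│6
5│· · · · ♙ · · ·│5
4│· · · · ♞ · · ·│4
3│· · · · · · · ♘│3
2│♙ ♙ ♙ · ♙ ♙ ♙ ♙│2
1│♖ · ♗ · ♔ ♗ · ♖│1
  ─────────────────
  a b c d e f g h

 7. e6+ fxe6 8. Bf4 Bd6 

  a b c d e f g h
  ─────────────────
8│♜ · ♝ ♛ · · ♜ ·│8
7│♟ ♟ ♟ ♚ · · ♟ ♟│7
6│· · ♞ ♝ ♟ · · ·│6
5│· · · · · · · ·│5
4│· · · · ♞ ♗ · ·│4
3│· · · · · · · ♘│3
2│♙ ♙ ♙ · ♙ ♙ ♙ ♙│2
1│♖ · · · ♔ ♗ · ♖│1
  ─────────────────
  a b c d e f g h



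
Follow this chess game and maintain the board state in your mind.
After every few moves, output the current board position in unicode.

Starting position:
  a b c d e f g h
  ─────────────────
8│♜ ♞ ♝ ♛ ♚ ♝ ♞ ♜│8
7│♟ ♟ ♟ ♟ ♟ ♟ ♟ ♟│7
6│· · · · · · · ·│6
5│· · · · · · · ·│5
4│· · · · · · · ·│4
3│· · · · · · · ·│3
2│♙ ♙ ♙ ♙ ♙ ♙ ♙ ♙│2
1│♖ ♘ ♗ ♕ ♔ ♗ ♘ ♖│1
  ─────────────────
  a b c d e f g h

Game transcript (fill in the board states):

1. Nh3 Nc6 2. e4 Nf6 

  a b c d e f g h
  ─────────────────
8│♜ · ♝ ♛ ♚ ♝ · ♜│8
7│♟ ♟ ♟ ♟ ♟ ♟ ♟ ♟│7
6│· · ♞ · · ♞ · ·│6
5│· · · · · · · ·│5
4│· · · · ♙ · · ·│4
3│· · · · · · · ♘│3
2│♙ ♙ ♙ ♙ · ♙ ♙ ♙│2
1│♖ ♘ ♗ ♕ ♔ ♗ · ♖│1
  ─────────────────
  a b c d e f g h

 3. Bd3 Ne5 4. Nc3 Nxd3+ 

  a b c d e f g h
  ─────────────────
8│♜ · ♝ ♛ ♚ ♝ · ♜│8
7│♟ ♟ ♟ ♟ ♟ ♟ ♟ ♟│7
6│· · · · · ♞ · ·│6
5│· · · · · · · ·│5
4│· · · · ♙ · · ·│4
3│· · ♘ ♞ · · · ♘│3
2│♙ ♙ ♙ ♙ · ♙ ♙ ♙│2
1│♖ · ♗ ♕ ♔ · · ♖│1
  ─────────────────
  a b c d e f g h

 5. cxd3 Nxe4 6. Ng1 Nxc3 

  a b c d e f g h
  ─────────────────
8│♜ · ♝ ♛ ♚ ♝ · ♜│8
7│♟ ♟ ♟ ♟ ♟ ♟ ♟ ♟│7
6│· · · · · · · ·│6
5│· · · · · · · ·│5
4│· · · · · · · ·│4
3│· · ♞ ♙ · · · ·│3
2│♙ ♙ · ♙ · ♙ ♙ ♙│2
1│♖ · ♗ ♕ ♔ · ♘ ♖│1
  ─────────────────
  a b c d e f g h

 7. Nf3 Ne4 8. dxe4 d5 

  a b c d e f g h
  ─────────────────
8│♜ · ♝ ♛ ♚ ♝ · ♜│8
7│♟ ♟ ♟ · ♟ ♟ ♟ ♟│7
6│· · · · · · · ·│6
5│· · · ♟ · · · ·│5
4│· · · · ♙ · · ·│4
3│· · · · · ♘ · ·│3
2│♙ ♙ · ♙ · ♙ ♙ ♙│2
1│♖ · ♗ ♕ ♔ · · ♖│1
  ─────────────────
  a b c d e f g h

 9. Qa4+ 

  a b c d e f g h
  ─────────────────
8│♜ · ♝ ♛ ♚ ♝ · ♜│8
7│♟ ♟ ♟ · ♟ ♟ ♟ ♟│7
6│· · · · · · · ·│6
5│· · · ♟ · · · ·│5
4│♕ · · · ♙ · · ·│4
3│· · · · · ♘ · ·│3
2│♙ ♙ · ♙ · ♙ ♙ ♙│2
1│♖ · ♗ · ♔ · · ♖│1
  ─────────────────
  a b c d e f g h


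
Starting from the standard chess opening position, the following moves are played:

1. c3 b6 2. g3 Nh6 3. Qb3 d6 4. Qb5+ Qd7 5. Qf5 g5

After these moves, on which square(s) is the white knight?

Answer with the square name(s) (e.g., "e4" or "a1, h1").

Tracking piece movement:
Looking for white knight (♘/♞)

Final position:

  a b c d e f g h
  ─────────────────
8│♜ ♞ ♝ · ♚ ♝ · ♜│8
7│♟ · ♟ ♛ ♟ ♟ · ♟│7
6│· ♟ · ♟ · · · ♞│6
5│· · · · · ♕ ♟ ·│5
4│· · · · · · · ·│4
3│· · ♙ · · · ♙ ·│3
2│♙ ♙ · ♙ ♙ ♙ · ♙│2
1│♖ ♘ ♗ · ♔ ♗ ♘ ♖│1
  ─────────────────
  a b c d e f g h


b1, g1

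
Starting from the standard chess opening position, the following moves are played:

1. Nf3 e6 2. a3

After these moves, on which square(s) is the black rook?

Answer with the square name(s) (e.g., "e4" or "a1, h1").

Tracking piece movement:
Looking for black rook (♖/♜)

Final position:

  a b c d e f g h
  ─────────────────
8│♜ ♞ ♝ ♛ ♚ ♝ ♞ ♜│8
7│♟ ♟ ♟ ♟ · ♟ ♟ ♟│7
6│· · · · ♟ · · ·│6
5│· · · · · · · ·│5
4│· · · · · · · ·│4
3│♙ · · · · ♘ · ·│3
2│· ♙ ♙ ♙ ♙ ♙ ♙ ♙│2
1│♖ ♘ ♗ ♕ ♔ ♗ · ♖│1
  ─────────────────
  a b c d e f g h


a8, h8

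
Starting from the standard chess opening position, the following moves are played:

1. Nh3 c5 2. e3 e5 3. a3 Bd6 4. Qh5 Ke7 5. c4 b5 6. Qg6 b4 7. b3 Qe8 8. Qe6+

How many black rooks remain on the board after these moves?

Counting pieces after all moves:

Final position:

  a b c d e f g h
  ─────────────────
8│♜ ♞ ♝ · ♛ · ♞ ♜│8
7│♟ · · ♟ ♚ ♟ ♟ ♟│7
6│· · · ♝ ♕ · · ·│6
5│· · ♟ · ♟ · · ·│5
4│· ♟ ♙ · · · · ·│4
3│♙ ♙ · · ♙ · · ♘│3
2│· · · ♙ · ♙ ♙ ♙│2
1│♖ ♘ ♗ · ♔ ♗ · ♖│1
  ─────────────────
  a b c d e f g h


2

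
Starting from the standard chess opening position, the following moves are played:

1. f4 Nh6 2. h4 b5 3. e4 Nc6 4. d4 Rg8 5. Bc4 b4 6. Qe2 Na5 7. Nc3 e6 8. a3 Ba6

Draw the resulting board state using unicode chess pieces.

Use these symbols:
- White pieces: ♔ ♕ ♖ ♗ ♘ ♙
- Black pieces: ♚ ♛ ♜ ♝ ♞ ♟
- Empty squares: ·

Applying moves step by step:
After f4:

♜ ♞ ♝ ♛ ♚ ♝ ♞ ♜
♟ ♟ ♟ ♟ ♟ ♟ ♟ ♟
· · · · · · · ·
· · · · · · · ·
· · · · · ♙ · ·
· · · · · · · ·
♙ ♙ ♙ ♙ ♙ · ♙ ♙
♖ ♘ ♗ ♕ ♔ ♗ ♘ ♖


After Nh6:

♜ ♞ ♝ ♛ ♚ ♝ · ♜
♟ ♟ ♟ ♟ ♟ ♟ ♟ ♟
· · · · · · · ♞
· · · · · · · ·
· · · · · ♙ · ·
· · · · · · · ·
♙ ♙ ♙ ♙ ♙ · ♙ ♙
♖ ♘ ♗ ♕ ♔ ♗ ♘ ♖


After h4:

♜ ♞ ♝ ♛ ♚ ♝ · ♜
♟ ♟ ♟ ♟ ♟ ♟ ♟ ♟
· · · · · · · ♞
· · · · · · · ·
· · · · · ♙ · ♙
· · · · · · · ·
♙ ♙ ♙ ♙ ♙ · ♙ ·
♖ ♘ ♗ ♕ ♔ ♗ ♘ ♖


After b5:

♜ ♞ ♝ ♛ ♚ ♝ · ♜
♟ · ♟ ♟ ♟ ♟ ♟ ♟
· · · · · · · ♞
· ♟ · · · · · ·
· · · · · ♙ · ♙
· · · · · · · ·
♙ ♙ ♙ ♙ ♙ · ♙ ·
♖ ♘ ♗ ♕ ♔ ♗ ♘ ♖


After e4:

♜ ♞ ♝ ♛ ♚ ♝ · ♜
♟ · ♟ ♟ ♟ ♟ ♟ ♟
· · · · · · · ♞
· ♟ · · · · · ·
· · · · ♙ ♙ · ♙
· · · · · · · ·
♙ ♙ ♙ ♙ · · ♙ ·
♖ ♘ ♗ ♕ ♔ ♗ ♘ ♖


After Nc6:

♜ · ♝ ♛ ♚ ♝ · ♜
♟ · ♟ ♟ ♟ ♟ ♟ ♟
· · ♞ · · · · ♞
· ♟ · · · · · ·
· · · · ♙ ♙ · ♙
· · · · · · · ·
♙ ♙ ♙ ♙ · · ♙ ·
♖ ♘ ♗ ♕ ♔ ♗ ♘ ♖


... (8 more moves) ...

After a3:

♜ · ♝ ♛ ♚ ♝ ♜ ·
♟ · ♟ ♟ · ♟ ♟ ♟
· · · · ♟ · · ♞
♞ · · · · · · ·
· ♟ ♗ ♙ ♙ ♙ · ♙
♙ · ♘ · · · · ·
· ♙ ♙ · ♕ · ♙ ·
♖ · ♗ · ♔ · ♘ ♖


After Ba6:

♜ · · ♛ ♚ ♝ ♜ ·
♟ · ♟ ♟ · ♟ ♟ ♟
♝ · · · ♟ · · ♞
♞ · · · · · · ·
· ♟ ♗ ♙ ♙ ♙ · ♙
♙ · ♘ · · · · ·
· ♙ ♙ · ♕ · ♙ ·
♖ · ♗ · ♔ · ♘ ♖



  a b c d e f g h
  ─────────────────
8│♜ · · ♛ ♚ ♝ ♜ ·│8
7│♟ · ♟ ♟ · ♟ ♟ ♟│7
6│♝ · · · ♟ · · ♞│6
5│♞ · · · · · · ·│5
4│· ♟ ♗ ♙ ♙ ♙ · ♙│4
3│♙ · ♘ · · · · ·│3
2│· ♙ ♙ · ♕ · ♙ ·│2
1│♖ · ♗ · ♔ · ♘ ♖│1
  ─────────────────
  a b c d e f g h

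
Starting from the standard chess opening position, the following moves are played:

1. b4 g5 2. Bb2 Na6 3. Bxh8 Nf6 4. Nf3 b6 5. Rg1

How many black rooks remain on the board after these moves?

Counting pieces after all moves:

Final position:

  a b c d e f g h
  ─────────────────
8│♜ · ♝ ♛ ♚ ♝ · ♗│8
7│♟ · ♟ ♟ ♟ ♟ · ♟│7
6│♞ ♟ · · · ♞ · ·│6
5│· · · · · · ♟ ·│5
4│· ♙ · · · · · ·│4
3│· · · · · ♘ · ·│3
2│♙ · ♙ ♙ ♙ ♙ ♙ ♙│2
1│♖ ♘ · ♕ ♔ ♗ ♖ ·│1
  ─────────────────
  a b c d e f g h


1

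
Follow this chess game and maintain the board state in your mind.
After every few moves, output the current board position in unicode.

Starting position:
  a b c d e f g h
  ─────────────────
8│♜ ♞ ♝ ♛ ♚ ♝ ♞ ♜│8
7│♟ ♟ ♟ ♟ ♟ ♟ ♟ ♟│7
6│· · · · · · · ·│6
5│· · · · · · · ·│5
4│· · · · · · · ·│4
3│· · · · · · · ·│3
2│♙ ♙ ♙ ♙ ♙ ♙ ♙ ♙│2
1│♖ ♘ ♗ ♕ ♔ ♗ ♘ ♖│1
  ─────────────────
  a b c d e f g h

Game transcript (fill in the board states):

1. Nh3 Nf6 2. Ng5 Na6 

  a b c d e f g h
  ─────────────────
8│♜ · ♝ ♛ ♚ ♝ · ♜│8
7│♟ ♟ ♟ ♟ ♟ ♟ ♟ ♟│7
6│♞ · · · · ♞ · ·│6
5│· · · · · · ♘ ·│5
4│· · · · · · · ·│4
3│· · · · · · · ·│3
2│♙ ♙ ♙ ♙ ♙ ♙ ♙ ♙│2
1│♖ ♘ ♗ ♕ ♔ ♗ · ♖│1
  ─────────────────
  a b c d e f g h

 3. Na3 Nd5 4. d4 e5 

  a b c d e f g h
  ─────────────────
8│♜ · ♝ ♛ ♚ ♝ · ♜│8
7│♟ ♟ ♟ ♟ · ♟ ♟ ♟│7
6│♞ · · · · · · ·│6
5│· · · ♞ ♟ · ♘ ·│5
4│· · · ♙ · · · ·│4
3│♘ · · · · · · ·│3
2│♙ ♙ ♙ · ♙ ♙ ♙ ♙│2
1│♖ · ♗ ♕ ♔ ♗ · ♖│1
  ─────────────────
  a b c d e f g h

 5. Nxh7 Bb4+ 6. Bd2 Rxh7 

  a b c d e f g h
  ─────────────────
8│♜ · ♝ ♛ ♚ · · ·│8
7│♟ ♟ ♟ ♟ · ♟ ♟ ♜│7
6│♞ · · · · · · ·│6
5│· · · ♞ ♟ · · ·│5
4│· ♝ · ♙ · · · ·│4
3│♘ · · · · · · ·│3
2│♙ ♙ ♙ ♗ ♙ ♙ ♙ ♙│2
1│♖ · · ♕ ♔ ♗ · ♖│1
  ─────────────────
  a b c d e f g h

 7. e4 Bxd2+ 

  a b c d e f g h
  ─────────────────
8│♜ · ♝ ♛ ♚ · · ·│8
7│♟ ♟ ♟ ♟ · ♟ ♟ ♜│7
6│♞ · · · · · · ·│6
5│· · · ♞ ♟ · · ·│5
4│· · · ♙ ♙ · · ·│4
3│♘ · · · · · · ·│3
2│♙ ♙ ♙ ♝ · ♙ ♙ ♙│2
1│♖ · · ♕ ♔ ♗ · ♖│1
  ─────────────────
  a b c d e f g h


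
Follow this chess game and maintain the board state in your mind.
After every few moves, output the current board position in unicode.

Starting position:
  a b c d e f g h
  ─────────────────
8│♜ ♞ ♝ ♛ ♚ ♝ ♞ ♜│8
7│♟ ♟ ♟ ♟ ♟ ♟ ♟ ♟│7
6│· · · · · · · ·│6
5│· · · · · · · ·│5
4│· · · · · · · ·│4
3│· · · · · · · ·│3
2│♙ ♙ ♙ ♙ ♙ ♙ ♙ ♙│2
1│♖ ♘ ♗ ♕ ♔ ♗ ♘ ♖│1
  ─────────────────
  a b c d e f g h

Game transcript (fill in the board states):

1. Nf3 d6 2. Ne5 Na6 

  a b c d e f g h
  ─────────────────
8│♜ · ♝ ♛ ♚ ♝ ♞ ♜│8
7│♟ ♟ ♟ · ♟ ♟ ♟ ♟│7
6│♞ · · ♟ · · · ·│6
5│· · · · ♘ · · ·│5
4│· · · · · · · ·│4
3│· · · · · · · ·│3
2│♙ ♙ ♙ ♙ ♙ ♙ ♙ ♙│2
1│♖ ♘ ♗ ♕ ♔ ♗ · ♖│1
  ─────────────────
  a b c d e f g h

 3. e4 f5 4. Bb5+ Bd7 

  a b c d e f g h
  ─────────────────
8│♜ · · ♛ ♚ ♝ ♞ ♜│8
7│♟ ♟ ♟ ♝ ♟ · ♟ ♟│7
6│♞ · · ♟ · · · ·│6
5│· ♗ · · ♘ ♟ · ·│5
4│· · · · ♙ · · ·│4
3│· · · · · · · ·│3
2│♙ ♙ ♙ ♙ · ♙ ♙ ♙│2
1│♖ ♘ ♗ ♕ ♔ · · ♖│1
  ─────────────────
  a b c d e f g h

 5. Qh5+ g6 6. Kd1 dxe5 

  a b c d e f g h
  ─────────────────
8│♜ · · ♛ ♚ ♝ ♞ ♜│8
7│♟ ♟ ♟ ♝ ♟ · · ♟│7
6│♞ · · · · · ♟ ·│6
5│· ♗ · · ♟ ♟ · ♕│5
4│· · · · ♙ · · ·│4
3│· · · · · · · ·│3
2│♙ ♙ ♙ ♙ · ♙ ♙ ♙│2
1│♖ ♘ ♗ ♔ · · · ♖│1
  ─────────────────
  a b c d e f g h

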